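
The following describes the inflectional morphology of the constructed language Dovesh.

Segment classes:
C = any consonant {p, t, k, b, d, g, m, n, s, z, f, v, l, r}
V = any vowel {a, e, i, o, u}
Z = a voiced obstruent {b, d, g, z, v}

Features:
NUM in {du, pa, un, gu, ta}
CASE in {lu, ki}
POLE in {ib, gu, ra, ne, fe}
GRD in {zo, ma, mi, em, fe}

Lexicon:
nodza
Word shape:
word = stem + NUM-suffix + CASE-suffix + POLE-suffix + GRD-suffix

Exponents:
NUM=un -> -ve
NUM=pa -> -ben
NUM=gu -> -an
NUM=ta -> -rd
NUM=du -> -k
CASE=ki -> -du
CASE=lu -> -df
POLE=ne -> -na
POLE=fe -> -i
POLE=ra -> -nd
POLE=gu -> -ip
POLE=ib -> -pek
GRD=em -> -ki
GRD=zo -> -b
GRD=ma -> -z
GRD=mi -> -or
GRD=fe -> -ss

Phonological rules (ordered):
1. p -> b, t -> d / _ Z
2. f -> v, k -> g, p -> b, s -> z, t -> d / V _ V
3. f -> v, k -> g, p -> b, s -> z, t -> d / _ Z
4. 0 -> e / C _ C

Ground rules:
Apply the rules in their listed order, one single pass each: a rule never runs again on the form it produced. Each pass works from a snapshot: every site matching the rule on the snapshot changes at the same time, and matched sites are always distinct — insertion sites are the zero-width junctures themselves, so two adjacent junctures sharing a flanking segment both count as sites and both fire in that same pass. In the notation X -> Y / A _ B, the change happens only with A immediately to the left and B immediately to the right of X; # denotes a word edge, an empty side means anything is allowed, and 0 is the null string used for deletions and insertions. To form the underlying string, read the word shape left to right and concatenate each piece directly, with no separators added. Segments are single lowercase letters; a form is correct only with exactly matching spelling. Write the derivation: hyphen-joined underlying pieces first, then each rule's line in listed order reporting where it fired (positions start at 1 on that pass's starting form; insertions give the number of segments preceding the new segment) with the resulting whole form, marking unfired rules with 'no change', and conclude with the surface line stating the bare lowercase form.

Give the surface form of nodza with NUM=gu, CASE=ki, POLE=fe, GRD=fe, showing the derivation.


underlying: nodza-an-du-i-ss
1. p -> b, t -> d / _ Z: no change
2. f -> v, k -> g, p -> b, s -> z, t -> d / V _ V: no change
3. f -> v, k -> g, p -> b, s -> z, t -> d / _ Z: no change
4. 0 -> e / C _ C: inserts after position(s) 3, 7, 11: nodezaaneduises
surface: nodezaaneduises


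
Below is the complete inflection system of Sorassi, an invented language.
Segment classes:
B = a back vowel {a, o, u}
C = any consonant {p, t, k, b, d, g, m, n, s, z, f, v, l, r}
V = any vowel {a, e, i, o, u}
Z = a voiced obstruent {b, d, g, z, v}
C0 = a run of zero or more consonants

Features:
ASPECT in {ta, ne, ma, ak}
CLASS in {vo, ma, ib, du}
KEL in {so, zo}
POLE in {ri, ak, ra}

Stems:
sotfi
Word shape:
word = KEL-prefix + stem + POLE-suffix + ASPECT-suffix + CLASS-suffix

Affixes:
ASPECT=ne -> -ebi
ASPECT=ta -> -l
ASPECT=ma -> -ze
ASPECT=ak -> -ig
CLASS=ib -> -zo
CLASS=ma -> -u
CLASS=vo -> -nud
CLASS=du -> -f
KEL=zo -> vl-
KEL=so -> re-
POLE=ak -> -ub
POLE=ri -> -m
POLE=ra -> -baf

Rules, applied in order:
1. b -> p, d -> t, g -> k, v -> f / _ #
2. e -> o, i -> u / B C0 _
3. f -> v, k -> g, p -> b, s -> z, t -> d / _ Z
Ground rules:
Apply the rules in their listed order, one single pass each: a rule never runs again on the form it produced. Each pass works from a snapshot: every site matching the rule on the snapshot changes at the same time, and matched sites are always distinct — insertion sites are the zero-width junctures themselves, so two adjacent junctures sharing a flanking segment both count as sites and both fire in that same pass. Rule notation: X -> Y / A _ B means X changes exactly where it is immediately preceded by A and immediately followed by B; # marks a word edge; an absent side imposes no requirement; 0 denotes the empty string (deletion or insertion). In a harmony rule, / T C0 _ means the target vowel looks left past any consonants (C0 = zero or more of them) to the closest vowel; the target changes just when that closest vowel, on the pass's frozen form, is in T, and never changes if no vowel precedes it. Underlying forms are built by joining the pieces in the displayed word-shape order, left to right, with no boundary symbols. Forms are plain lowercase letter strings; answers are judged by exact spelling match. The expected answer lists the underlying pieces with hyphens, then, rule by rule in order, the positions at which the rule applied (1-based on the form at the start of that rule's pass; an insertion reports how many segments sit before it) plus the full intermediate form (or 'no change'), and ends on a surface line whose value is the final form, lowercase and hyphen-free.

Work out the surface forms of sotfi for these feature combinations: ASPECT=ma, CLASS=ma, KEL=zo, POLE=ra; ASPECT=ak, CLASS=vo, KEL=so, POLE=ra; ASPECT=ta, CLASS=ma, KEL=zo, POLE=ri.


cell ASPECT=ma, CLASS=ma, KEL=zo, POLE=ra:
underlying: vl-sotfi-baf-ze-u
1. b -> p, d -> t, g -> k, v -> f / _ #: no change
2. e -> o, i -> u / B C0 _: fires at position(s) 7, 12: vlsotfubafzou
3. f -> v, k -> g, p -> b, s -> z, t -> d / _ Z: fires at position(s) 10: vlsotfubavzou
surface: vlsotfubavzou

cell ASPECT=ak, CLASS=vo, KEL=so, POLE=ra:
underlying: re-sotfi-baf-ig-nud
1. b -> p, d -> t, g -> k, v -> f / _ #: fires at position(s) 15: resotfibafignut
2. e -> o, i -> u / B C0 _: fires at position(s) 7, 11: resotfubafugnut
3. f -> v, k -> g, p -> b, s -> z, t -> d / _ Z: no change
surface: resotfubafugnut

cell ASPECT=ta, CLASS=ma, KEL=zo, POLE=ri:
underlying: vl-sotfi-m-l-u
1. b -> p, d -> t, g -> k, v -> f / _ #: no change
2. e -> o, i -> u / B C0 _: fires at position(s) 7: vlsotfumlu
3. f -> v, k -> g, p -> b, s -> z, t -> d / _ Z: no change
surface: vlsotfumlu


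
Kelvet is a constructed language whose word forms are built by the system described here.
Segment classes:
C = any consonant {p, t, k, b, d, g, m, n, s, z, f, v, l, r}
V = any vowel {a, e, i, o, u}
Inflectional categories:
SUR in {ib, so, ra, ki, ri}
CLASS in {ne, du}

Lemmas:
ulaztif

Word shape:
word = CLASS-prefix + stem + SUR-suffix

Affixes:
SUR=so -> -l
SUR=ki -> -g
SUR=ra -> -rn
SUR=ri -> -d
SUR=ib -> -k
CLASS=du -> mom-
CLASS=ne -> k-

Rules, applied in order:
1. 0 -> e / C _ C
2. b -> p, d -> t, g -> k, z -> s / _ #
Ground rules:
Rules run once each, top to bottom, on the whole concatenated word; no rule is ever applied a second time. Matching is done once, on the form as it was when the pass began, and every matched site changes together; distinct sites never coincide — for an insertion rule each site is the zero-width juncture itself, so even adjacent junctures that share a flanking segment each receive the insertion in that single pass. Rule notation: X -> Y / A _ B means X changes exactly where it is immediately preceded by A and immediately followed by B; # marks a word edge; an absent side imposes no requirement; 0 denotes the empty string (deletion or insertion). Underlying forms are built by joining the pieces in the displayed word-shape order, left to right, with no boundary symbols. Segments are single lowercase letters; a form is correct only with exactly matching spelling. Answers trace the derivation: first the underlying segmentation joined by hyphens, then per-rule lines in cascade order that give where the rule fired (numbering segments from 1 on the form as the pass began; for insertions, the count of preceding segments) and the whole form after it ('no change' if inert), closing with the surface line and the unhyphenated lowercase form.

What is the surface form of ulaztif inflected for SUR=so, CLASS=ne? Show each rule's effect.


underlying: k-ulaztif-l
1. 0 -> e / C _ C: inserts after position(s) 5, 8: kulazetifel
2. b -> p, d -> t, g -> k, z -> s / _ #: no change
surface: kulazetifel


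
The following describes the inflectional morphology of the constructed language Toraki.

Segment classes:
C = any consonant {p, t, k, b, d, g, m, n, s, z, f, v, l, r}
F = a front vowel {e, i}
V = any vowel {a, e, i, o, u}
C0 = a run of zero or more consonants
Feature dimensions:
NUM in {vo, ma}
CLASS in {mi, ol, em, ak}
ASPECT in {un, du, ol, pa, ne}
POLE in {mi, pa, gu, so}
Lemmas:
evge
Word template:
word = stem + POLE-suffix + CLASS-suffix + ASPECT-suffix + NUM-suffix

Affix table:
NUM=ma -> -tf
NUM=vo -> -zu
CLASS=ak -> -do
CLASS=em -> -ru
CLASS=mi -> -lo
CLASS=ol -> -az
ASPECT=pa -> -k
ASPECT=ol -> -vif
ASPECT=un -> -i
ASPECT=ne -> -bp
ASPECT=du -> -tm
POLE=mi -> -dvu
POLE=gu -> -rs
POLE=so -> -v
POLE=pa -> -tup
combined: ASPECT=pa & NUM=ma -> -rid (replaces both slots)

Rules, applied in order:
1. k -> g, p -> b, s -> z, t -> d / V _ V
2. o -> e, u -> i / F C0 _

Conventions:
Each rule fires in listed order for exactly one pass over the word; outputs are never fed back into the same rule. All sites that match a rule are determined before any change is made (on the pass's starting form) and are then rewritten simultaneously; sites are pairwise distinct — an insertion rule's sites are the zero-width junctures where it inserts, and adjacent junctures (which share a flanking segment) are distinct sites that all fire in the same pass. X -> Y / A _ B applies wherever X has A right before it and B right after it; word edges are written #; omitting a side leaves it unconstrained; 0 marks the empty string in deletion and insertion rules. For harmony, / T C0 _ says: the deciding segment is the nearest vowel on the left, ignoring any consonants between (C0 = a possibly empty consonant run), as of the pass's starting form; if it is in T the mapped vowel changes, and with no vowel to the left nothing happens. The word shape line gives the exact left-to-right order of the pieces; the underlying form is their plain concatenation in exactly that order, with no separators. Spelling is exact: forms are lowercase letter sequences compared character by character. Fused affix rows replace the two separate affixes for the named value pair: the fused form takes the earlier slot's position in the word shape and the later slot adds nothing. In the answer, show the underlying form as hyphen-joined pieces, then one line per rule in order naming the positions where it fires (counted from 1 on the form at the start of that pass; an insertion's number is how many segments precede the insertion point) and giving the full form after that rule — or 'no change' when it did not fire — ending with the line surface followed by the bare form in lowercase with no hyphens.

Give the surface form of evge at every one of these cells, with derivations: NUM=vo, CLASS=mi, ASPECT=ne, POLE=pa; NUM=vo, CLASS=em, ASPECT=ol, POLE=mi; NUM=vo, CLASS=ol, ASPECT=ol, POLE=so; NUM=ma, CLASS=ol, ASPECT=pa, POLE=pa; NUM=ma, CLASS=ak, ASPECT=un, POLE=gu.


cell NUM=vo, CLASS=mi, ASPECT=ne, POLE=pa:
underlying: evge-tup-lo-bp-zu
1. k -> g, p -> b, s -> z, t -> d / V _ V: fires at position(s) 5: evgeduplobpzu
2. o -> e, u -> i / F C0 _: fires at position(s) 6: evgediplobpzu
surface: evgediplobpzu

cell NUM=vo, CLASS=em, ASPECT=ol, POLE=mi:
underlying: evge-dvu-ru-vif-zu
1. k -> g, p -> b, s -> z, t -> d / V _ V: no change
2. o -> e, u -> i / F C0 _: fires at position(s) 7, 14: evgedviruvifzi
surface: evgedviruvifzi

cell NUM=vo, CLASS=ol, ASPECT=ol, POLE=so:
underlying: evge-v-az-vif-zu
1. k -> g, p -> b, s -> z, t -> d / V _ V: no change
2. o -> e, u -> i / F C0 _: fires at position(s) 12: evgevazvifzi
surface: evgevazvifzi

cell NUM=ma, CLASS=ol, ASPECT=pa, POLE=pa:
underlying: evge-tup-az-rid
1. k -> g, p -> b, s -> z, t -> d / V _ V: fires at position(s) 5, 7: evgedubazrid
2. o -> e, u -> i / F C0 _: fires at position(s) 6: evgedibazrid
surface: evgedibazrid

cell NUM=ma, CLASS=ak, ASPECT=un, POLE=gu:
underlying: evge-rs-do-i-tf
1. k -> g, p -> b, s -> z, t -> d / V _ V: no change
2. o -> e, u -> i / F C0 _: fires at position(s) 8: evgersdeitf
surface: evgersdeitf


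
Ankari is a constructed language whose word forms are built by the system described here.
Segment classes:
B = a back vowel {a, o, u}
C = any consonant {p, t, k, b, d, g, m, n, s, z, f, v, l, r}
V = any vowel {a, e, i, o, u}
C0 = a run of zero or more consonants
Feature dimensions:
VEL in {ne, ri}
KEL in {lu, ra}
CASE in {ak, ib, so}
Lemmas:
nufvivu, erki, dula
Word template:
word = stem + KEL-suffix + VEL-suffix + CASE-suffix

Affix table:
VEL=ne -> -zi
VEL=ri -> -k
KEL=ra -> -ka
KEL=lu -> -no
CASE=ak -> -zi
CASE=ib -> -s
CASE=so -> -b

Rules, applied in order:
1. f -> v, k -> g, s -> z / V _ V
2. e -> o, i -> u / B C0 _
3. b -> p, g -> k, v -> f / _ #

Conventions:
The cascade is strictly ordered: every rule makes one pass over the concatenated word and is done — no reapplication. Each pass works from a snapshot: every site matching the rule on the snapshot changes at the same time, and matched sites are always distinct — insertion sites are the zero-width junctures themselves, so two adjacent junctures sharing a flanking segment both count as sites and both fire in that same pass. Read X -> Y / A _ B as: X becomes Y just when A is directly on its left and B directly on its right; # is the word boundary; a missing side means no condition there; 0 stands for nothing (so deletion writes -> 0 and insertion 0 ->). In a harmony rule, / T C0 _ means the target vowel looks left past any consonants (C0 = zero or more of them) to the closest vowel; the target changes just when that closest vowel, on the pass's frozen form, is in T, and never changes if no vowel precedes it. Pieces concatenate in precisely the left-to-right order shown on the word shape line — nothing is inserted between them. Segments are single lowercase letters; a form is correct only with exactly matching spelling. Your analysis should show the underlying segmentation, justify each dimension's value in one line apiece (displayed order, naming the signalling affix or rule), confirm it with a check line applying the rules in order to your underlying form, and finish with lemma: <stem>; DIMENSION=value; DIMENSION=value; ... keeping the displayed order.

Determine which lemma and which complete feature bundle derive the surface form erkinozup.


underlying: erki-no-zi-b
VEL=ne - signalled by the affix -zi
KEL=lu - signalled by the affix -no
CASE=so - signalled by the affix -b
check: erkinozib -> erkinozib -> erkinozub -> erkinozup
lemma: erki; VEL=ne; KEL=lu; CASE=so


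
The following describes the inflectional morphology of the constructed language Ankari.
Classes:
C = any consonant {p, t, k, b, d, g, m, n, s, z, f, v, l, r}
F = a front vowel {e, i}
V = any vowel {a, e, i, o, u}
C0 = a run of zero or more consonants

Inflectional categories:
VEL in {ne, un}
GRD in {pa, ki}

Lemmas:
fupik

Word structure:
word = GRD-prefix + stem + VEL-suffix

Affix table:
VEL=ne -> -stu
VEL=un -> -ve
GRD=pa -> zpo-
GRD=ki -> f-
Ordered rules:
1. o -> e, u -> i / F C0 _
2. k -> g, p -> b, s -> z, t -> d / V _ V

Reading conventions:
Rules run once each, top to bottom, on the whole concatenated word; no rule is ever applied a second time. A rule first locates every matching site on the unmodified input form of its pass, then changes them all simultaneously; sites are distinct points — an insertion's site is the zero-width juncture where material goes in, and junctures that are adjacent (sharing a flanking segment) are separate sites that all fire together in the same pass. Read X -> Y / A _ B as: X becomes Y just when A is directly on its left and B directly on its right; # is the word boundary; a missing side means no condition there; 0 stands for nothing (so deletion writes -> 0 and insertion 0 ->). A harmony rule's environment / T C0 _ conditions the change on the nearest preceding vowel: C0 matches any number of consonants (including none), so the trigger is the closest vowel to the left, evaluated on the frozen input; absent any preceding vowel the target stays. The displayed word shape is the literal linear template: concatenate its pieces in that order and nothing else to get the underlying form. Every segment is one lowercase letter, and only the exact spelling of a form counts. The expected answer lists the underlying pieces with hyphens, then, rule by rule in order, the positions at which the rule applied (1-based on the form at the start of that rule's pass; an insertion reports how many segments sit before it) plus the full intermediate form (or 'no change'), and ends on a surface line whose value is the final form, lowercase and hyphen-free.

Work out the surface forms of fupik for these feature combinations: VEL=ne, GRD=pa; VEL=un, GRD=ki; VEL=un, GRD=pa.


cell VEL=ne, GRD=pa:
underlying: zpo-fupik-stu
1. o -> e, u -> i / F C0 _: fires at position(s) 11: zpofupiksti
2. k -> g, p -> b, s -> z, t -> d / V _ V: fires at position(s) 6: zpofubiksti
surface: zpofubiksti

cell VEL=un, GRD=ki:
underlying: f-fupik-ve
1. o -> e, u -> i / F C0 _: no change
2. k -> g, p -> b, s -> z, t -> d / V _ V: fires at position(s) 4: ffubikve
surface: ffubikve

cell VEL=un, GRD=pa:
underlying: zpo-fupik-ve
1. o -> e, u -> i / F C0 _: no change
2. k -> g, p -> b, s -> z, t -> d / V _ V: fires at position(s) 6: zpofubikve
surface: zpofubikve


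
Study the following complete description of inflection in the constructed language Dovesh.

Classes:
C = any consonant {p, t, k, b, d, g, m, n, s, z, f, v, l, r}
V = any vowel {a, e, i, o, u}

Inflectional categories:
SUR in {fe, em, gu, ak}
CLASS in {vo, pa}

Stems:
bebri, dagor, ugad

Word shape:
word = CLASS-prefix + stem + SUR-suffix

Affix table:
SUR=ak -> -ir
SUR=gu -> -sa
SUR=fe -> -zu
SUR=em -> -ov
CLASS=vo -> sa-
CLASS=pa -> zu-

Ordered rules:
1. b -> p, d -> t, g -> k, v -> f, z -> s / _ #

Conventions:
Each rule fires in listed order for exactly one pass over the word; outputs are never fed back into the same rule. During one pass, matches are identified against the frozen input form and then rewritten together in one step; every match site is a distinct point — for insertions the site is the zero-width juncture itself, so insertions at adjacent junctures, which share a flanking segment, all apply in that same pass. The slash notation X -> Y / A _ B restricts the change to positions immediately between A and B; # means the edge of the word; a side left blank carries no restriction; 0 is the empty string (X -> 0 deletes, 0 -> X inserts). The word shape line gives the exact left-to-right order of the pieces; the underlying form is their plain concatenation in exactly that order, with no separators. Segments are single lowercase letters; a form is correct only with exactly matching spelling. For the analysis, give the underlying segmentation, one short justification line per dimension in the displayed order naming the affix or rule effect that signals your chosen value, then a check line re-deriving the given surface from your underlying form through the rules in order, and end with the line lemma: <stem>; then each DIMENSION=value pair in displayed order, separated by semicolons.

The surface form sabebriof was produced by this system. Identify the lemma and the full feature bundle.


underlying: sa-bebri-ov
SUR=em - signalled by the affix -ov
CLASS=vo - signalled by the affix sa-
check: sabebriov -> sabebriof
lemma: bebri; SUR=em; CLASS=vo


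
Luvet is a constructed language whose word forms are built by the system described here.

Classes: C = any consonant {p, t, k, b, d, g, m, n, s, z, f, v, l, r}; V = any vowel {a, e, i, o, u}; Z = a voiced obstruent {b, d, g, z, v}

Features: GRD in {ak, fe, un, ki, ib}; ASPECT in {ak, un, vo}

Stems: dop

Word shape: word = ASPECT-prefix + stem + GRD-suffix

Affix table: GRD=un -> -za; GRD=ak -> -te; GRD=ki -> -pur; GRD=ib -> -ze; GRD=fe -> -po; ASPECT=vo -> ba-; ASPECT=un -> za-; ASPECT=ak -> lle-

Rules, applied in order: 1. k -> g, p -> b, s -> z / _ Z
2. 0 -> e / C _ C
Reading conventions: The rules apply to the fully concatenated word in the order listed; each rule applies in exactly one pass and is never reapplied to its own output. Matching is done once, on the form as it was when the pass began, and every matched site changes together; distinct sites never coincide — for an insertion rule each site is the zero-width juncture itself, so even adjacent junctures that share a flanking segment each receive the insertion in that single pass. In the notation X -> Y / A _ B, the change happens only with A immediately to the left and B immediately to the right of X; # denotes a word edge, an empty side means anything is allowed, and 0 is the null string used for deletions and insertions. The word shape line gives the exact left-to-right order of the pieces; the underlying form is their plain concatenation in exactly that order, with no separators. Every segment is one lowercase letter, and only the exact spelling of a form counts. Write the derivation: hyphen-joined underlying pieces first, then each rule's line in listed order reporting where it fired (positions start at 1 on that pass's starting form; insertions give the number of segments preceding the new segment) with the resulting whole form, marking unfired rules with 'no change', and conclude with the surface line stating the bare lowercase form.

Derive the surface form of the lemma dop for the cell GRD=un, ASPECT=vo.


underlying: ba-dop-za
1. k -> g, p -> b, s -> z / _ Z: fires at position(s) 5: badobza
2. 0 -> e / C _ C: inserts after position(s) 5: badobeza
surface: badobeza


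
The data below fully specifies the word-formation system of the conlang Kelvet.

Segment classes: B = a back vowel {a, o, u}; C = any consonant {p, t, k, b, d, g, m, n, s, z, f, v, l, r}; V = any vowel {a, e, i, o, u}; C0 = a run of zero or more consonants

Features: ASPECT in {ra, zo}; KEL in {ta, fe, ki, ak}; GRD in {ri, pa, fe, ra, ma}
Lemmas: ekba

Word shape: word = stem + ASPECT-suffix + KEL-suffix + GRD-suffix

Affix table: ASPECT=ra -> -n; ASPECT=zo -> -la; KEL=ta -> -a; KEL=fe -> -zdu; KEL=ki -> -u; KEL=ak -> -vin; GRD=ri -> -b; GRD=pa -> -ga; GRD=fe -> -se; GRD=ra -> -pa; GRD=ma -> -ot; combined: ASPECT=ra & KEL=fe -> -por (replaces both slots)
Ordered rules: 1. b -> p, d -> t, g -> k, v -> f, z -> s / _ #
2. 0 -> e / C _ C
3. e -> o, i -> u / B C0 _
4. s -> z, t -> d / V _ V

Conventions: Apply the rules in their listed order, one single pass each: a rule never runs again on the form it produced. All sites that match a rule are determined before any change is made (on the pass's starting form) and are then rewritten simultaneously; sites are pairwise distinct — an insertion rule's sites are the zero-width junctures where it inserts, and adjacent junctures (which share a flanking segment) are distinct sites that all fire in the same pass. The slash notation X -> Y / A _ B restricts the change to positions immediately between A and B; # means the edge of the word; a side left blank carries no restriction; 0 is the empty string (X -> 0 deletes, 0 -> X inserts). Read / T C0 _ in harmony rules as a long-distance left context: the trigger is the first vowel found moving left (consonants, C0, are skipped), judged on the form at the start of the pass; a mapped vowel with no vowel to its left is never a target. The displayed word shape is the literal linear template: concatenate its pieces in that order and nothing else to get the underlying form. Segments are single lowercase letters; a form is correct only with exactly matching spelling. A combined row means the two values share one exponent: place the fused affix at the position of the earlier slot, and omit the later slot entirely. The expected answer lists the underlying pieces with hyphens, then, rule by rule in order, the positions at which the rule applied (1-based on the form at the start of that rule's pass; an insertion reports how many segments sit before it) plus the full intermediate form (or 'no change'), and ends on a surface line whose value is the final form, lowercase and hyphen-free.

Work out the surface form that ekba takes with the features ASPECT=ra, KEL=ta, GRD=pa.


underlying: ekba-n-a-ga
1. b -> p, d -> t, g -> k, v -> f, z -> s / _ #: no change
2. 0 -> e / C _ C: inserts after position(s) 2: ekebanaga
3. e -> o, i -> u / B C0 _: no change
4. s -> z, t -> d / V _ V: no change
surface: ekebanaga


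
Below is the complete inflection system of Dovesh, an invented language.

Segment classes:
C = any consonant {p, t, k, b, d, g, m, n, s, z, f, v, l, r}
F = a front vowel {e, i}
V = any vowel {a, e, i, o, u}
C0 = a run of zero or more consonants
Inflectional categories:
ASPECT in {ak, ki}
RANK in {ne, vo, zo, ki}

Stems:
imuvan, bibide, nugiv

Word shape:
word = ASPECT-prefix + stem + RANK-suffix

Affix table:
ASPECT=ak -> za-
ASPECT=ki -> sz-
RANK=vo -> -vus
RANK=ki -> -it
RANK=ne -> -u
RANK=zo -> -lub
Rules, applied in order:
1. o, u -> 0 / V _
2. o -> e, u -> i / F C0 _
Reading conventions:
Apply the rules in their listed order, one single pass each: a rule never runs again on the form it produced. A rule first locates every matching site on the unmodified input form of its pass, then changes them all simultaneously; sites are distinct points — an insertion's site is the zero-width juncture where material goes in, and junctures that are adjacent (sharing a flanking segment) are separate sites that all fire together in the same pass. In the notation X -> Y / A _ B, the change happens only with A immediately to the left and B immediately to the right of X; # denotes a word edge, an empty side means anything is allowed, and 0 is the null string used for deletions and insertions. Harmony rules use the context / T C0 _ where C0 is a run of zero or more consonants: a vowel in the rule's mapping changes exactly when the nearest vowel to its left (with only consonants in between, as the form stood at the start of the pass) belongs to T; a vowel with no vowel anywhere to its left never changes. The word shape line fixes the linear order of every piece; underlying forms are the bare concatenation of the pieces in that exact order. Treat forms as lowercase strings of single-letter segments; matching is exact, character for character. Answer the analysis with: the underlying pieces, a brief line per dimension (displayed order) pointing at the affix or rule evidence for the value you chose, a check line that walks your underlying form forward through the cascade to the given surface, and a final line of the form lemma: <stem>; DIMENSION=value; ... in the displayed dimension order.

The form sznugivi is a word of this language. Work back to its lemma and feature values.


underlying: sz-nugiv-u
ASPECT=ki - signalled by the affix sz-
RANK=ne - signalled by the affix -u
check: sznugivu -> sznugivu -> sznugivi
lemma: nugiv; ASPECT=ki; RANK=ne


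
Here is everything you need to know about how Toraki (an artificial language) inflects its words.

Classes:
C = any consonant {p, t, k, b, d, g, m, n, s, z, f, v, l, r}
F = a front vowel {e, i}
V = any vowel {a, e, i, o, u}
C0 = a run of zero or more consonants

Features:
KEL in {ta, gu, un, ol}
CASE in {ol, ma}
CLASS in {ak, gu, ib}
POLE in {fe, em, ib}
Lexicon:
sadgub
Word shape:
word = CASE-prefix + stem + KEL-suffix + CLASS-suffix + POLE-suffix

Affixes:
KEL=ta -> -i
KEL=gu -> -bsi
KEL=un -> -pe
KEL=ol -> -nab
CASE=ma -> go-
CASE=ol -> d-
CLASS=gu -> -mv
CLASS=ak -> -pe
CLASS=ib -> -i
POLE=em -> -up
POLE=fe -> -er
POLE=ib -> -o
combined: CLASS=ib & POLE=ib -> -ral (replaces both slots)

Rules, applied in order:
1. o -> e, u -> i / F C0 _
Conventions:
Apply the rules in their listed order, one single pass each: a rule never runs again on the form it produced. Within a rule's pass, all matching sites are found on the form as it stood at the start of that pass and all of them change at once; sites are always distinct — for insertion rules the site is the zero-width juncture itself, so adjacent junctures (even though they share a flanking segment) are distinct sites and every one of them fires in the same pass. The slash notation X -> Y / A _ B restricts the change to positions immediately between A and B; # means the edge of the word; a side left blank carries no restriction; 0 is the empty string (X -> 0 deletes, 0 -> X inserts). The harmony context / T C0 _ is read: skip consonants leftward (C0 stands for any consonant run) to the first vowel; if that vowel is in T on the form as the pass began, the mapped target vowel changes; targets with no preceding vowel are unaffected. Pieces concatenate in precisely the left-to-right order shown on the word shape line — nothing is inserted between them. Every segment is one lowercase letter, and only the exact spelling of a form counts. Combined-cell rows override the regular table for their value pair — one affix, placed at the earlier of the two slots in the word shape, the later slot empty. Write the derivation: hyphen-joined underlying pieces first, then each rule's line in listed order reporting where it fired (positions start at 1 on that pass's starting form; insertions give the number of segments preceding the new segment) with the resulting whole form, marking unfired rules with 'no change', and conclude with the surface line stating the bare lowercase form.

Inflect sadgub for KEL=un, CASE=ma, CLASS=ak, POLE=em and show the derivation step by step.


underlying: go-sadgub-pe-pe-up
1. o -> e, u -> i / F C0 _: fires at position(s) 13: gosadgubpepeip
surface: gosadgubpepeip


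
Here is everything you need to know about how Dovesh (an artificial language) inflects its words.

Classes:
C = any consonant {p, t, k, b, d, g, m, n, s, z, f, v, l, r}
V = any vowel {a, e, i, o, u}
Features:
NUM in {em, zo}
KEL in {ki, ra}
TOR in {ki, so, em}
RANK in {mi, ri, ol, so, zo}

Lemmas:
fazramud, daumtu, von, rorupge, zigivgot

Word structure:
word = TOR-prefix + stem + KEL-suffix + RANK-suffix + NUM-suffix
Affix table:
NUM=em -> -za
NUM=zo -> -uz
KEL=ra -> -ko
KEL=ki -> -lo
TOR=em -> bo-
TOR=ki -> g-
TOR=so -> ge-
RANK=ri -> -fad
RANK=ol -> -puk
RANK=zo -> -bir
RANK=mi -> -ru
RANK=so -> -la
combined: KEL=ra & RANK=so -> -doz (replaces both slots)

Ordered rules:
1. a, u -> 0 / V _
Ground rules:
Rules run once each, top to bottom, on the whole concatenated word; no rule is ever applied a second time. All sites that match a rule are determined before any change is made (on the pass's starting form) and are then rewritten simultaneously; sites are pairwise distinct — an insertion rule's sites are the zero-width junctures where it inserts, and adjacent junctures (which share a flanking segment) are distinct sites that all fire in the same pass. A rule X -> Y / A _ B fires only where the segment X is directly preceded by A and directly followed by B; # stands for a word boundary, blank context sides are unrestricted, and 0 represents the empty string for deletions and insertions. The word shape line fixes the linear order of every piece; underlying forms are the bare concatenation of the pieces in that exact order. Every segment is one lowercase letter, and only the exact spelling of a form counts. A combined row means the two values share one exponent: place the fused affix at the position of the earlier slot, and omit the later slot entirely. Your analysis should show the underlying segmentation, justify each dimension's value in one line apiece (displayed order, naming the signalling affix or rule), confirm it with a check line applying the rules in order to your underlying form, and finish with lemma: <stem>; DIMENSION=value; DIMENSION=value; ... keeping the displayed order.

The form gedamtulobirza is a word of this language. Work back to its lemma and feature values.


underlying: ge-daumtu-lo-bir-za
NUM=em - signalled by the affix -za
KEL=ki - signalled by the affix -lo
TOR=so - signalled by the affix ge-
RANK=zo - signalled by the affix -bir
check: gedaumtulobirza -> gedamtulobirza
lemma: daumtu; NUM=em; KEL=ki; TOR=so; RANK=zo


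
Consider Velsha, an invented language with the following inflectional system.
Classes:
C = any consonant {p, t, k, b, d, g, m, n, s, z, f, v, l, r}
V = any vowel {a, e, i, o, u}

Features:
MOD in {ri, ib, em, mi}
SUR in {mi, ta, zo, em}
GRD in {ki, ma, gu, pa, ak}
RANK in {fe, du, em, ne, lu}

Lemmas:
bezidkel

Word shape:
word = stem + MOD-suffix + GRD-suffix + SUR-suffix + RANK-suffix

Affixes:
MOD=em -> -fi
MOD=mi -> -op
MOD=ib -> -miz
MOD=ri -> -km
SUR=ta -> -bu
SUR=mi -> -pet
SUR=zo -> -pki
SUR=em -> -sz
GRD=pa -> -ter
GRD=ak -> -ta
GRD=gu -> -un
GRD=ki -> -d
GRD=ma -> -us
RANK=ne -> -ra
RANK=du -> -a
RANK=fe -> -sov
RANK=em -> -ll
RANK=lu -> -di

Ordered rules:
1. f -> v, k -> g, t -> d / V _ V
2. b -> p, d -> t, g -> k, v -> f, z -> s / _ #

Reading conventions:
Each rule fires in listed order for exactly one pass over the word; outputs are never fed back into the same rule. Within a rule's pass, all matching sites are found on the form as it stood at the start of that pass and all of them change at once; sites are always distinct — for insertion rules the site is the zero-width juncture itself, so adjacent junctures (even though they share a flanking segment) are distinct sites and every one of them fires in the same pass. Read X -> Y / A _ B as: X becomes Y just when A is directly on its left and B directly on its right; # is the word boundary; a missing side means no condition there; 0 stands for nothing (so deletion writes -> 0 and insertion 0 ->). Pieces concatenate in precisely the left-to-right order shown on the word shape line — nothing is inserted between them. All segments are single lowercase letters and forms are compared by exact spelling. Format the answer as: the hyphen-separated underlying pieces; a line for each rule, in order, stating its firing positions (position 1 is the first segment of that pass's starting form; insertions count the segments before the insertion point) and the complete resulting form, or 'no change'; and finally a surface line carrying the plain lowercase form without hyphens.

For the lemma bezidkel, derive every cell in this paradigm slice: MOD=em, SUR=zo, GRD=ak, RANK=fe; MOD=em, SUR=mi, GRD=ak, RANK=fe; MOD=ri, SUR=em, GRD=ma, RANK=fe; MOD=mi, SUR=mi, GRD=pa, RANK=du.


cell MOD=em, SUR=zo, GRD=ak, RANK=fe:
underlying: bezidkel-fi-ta-pki-sov
1. f -> v, k -> g, t -> d / V _ V: fires at position(s) 11: bezidkelfidapkisov
2. b -> p, d -> t, g -> k, v -> f, z -> s / _ #: fires at position(s) 18: bezidkelfidapkisof
surface: bezidkelfidapkisof

cell MOD=em, SUR=mi, GRD=ak, RANK=fe:
underlying: bezidkel-fi-ta-pet-sov
1. f -> v, k -> g, t -> d / V _ V: fires at position(s) 11: bezidkelfidapetsov
2. b -> p, d -> t, g -> k, v -> f, z -> s / _ #: fires at position(s) 18: bezidkelfidapetsof
surface: bezidkelfidapetsof

cell MOD=ri, SUR=em, GRD=ma, RANK=fe:
underlying: bezidkel-km-us-sz-sov
1. f -> v, k -> g, t -> d / V _ V: no change
2. b -> p, d -> t, g -> k, v -> f, z -> s / _ #: fires at position(s) 17: bezidkelkmusszsof
surface: bezidkelkmusszsof

cell MOD=mi, SUR=mi, GRD=pa, RANK=du:
underlying: bezidkel-op-ter-pet-a
1. f -> v, k -> g, t -> d / V _ V: fires at position(s) 16: bezidkelopterpeda
2. b -> p, d -> t, g -> k, v -> f, z -> s / _ #: no change
surface: bezidkelopterpeda


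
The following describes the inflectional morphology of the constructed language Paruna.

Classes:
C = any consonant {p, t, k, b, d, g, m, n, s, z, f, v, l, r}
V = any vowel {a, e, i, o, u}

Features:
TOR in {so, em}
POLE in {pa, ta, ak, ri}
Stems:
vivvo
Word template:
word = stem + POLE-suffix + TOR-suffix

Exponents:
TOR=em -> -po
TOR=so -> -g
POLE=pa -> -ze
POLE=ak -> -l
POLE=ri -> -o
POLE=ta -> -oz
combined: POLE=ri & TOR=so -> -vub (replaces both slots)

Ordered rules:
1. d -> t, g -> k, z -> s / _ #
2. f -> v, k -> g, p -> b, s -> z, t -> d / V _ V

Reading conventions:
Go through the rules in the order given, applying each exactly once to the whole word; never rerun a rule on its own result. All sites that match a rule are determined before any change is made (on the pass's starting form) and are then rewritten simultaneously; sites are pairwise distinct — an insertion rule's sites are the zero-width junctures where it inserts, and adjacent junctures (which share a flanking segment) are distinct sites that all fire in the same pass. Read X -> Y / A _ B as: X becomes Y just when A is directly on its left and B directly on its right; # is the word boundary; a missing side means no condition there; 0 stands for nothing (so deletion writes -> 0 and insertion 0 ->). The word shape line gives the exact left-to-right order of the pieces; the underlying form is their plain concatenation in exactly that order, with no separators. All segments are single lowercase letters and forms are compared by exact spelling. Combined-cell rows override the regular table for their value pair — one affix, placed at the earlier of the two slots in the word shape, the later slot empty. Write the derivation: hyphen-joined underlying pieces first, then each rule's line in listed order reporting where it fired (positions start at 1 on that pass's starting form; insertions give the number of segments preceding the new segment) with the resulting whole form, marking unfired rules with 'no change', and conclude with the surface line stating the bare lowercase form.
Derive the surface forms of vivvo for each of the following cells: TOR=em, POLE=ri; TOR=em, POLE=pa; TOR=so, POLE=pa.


cell TOR=em, POLE=ri:
underlying: vivvo-o-po
1. d -> t, g -> k, z -> s / _ #: no change
2. f -> v, k -> g, p -> b, s -> z, t -> d / V _ V: fires at position(s) 7: vivvoobo
surface: vivvoobo

cell TOR=em, POLE=pa:
underlying: vivvo-ze-po
1. d -> t, g -> k, z -> s / _ #: no change
2. f -> v, k -> g, p -> b, s -> z, t -> d / V _ V: fires at position(s) 8: vivvozebo
surface: vivvozebo

cell TOR=so, POLE=pa:
underlying: vivvo-ze-g
1. d -> t, g -> k, z -> s / _ #: fires at position(s) 8: vivvozek
2. f -> v, k -> g, p -> b, s -> z, t -> d / V _ V: no change
surface: vivvozek


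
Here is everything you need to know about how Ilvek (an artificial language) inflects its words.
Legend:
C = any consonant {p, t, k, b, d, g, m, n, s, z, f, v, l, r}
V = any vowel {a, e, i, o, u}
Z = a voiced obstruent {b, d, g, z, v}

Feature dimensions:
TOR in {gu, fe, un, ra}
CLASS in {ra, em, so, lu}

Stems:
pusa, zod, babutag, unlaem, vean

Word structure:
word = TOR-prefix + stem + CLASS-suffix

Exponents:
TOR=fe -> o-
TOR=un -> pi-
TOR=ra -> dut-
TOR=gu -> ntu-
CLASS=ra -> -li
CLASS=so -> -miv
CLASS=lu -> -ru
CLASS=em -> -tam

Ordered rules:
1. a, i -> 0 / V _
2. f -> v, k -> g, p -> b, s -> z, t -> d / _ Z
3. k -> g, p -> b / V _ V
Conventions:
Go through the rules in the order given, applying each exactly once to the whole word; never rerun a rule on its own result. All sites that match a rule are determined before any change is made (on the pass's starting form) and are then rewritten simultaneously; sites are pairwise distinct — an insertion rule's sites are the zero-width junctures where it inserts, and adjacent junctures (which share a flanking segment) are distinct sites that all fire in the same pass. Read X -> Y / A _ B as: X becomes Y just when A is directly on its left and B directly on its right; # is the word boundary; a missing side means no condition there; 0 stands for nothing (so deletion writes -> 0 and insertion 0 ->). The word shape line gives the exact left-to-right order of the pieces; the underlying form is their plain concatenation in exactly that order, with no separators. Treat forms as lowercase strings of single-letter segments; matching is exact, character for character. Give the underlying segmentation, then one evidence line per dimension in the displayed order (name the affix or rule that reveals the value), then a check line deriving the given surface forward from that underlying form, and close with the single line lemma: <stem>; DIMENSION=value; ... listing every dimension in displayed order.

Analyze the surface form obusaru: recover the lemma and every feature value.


underlying: o-pusa-ru
TOR=fe - signalled by the affix o-
CLASS=lu - signalled by the affix -ru
check: opusaru -> opusaru -> opusaru -> obusaru
lemma: pusa; TOR=fe; CLASS=lu


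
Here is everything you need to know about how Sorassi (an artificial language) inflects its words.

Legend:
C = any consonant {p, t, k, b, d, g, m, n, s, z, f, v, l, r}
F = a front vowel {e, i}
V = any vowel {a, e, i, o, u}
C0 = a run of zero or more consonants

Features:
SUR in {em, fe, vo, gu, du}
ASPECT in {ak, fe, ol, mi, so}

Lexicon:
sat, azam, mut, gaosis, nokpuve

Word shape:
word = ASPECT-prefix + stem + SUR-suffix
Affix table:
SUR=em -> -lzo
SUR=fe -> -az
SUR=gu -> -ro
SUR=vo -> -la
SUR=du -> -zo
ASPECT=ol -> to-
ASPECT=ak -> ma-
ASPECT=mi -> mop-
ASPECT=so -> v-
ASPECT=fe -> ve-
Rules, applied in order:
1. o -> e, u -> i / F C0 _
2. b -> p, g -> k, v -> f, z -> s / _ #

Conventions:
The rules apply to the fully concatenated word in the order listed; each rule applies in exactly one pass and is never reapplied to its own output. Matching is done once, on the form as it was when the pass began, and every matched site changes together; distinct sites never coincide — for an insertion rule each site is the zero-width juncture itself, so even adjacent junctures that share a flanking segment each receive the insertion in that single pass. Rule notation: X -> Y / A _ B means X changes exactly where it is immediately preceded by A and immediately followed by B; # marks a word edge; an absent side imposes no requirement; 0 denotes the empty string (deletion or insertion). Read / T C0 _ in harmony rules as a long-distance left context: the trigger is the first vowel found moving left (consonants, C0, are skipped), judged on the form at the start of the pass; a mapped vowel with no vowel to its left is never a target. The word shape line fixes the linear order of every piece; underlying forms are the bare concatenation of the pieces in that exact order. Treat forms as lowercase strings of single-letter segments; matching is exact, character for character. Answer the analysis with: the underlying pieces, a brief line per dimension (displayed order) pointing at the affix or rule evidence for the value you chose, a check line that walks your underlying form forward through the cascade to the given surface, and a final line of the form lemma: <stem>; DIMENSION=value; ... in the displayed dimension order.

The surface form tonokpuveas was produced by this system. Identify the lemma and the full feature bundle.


underlying: to-nokpuve-az
SUR=fe - signalled by the affix -az
ASPECT=ol - signalled by the affix to-
check: tonokpuveaz -> tonokpuveaz -> tonokpuveas
lemma: nokpuve; SUR=fe; ASPECT=ol
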